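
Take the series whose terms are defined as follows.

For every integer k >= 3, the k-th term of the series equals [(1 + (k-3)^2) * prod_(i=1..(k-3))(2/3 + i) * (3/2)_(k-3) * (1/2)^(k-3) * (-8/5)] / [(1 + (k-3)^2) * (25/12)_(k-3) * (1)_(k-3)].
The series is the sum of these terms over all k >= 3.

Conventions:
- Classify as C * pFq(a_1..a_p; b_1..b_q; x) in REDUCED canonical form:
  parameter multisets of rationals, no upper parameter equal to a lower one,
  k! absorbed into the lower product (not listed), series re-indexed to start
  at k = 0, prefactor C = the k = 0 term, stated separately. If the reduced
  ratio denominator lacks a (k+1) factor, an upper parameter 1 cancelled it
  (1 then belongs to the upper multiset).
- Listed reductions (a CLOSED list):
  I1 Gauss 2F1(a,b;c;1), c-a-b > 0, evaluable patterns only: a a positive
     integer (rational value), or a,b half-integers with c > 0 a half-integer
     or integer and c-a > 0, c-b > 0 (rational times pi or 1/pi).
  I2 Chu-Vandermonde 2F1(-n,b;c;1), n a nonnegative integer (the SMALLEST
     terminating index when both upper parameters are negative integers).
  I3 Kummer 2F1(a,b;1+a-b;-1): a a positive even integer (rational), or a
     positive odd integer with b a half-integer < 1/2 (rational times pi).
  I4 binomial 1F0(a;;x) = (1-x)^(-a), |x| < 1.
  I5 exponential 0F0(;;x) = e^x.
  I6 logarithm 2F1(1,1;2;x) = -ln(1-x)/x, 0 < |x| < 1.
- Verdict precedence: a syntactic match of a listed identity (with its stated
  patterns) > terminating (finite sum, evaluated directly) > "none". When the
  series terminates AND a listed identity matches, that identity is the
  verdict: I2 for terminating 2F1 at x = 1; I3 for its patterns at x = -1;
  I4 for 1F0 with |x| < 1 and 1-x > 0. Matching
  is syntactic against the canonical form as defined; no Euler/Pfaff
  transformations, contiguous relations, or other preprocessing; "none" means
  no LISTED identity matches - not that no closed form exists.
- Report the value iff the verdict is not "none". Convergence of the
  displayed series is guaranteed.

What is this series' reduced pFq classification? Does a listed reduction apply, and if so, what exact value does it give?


At argument 1/2: a 2F1 with upper {3/2, 5/3}, lower {25/12}, scaled by C = -8/5. Verdict: none - this 2F1 at x = 1/2 matches no listed pattern, and upper {3/2, 5/3} holds no stopper.

Key observation: x = (1/2) and k^2 + 1 divides numerator and denominator alike; C = -8/5, x = 1/2 after cancelling.
Ratio: r(k) = (1/2) * (k+3/2) (k+5/3) / [(k+25/12) (k+1)] - rational in k, leading ratio (1/2); with t_0 = -8/5, classification follows.


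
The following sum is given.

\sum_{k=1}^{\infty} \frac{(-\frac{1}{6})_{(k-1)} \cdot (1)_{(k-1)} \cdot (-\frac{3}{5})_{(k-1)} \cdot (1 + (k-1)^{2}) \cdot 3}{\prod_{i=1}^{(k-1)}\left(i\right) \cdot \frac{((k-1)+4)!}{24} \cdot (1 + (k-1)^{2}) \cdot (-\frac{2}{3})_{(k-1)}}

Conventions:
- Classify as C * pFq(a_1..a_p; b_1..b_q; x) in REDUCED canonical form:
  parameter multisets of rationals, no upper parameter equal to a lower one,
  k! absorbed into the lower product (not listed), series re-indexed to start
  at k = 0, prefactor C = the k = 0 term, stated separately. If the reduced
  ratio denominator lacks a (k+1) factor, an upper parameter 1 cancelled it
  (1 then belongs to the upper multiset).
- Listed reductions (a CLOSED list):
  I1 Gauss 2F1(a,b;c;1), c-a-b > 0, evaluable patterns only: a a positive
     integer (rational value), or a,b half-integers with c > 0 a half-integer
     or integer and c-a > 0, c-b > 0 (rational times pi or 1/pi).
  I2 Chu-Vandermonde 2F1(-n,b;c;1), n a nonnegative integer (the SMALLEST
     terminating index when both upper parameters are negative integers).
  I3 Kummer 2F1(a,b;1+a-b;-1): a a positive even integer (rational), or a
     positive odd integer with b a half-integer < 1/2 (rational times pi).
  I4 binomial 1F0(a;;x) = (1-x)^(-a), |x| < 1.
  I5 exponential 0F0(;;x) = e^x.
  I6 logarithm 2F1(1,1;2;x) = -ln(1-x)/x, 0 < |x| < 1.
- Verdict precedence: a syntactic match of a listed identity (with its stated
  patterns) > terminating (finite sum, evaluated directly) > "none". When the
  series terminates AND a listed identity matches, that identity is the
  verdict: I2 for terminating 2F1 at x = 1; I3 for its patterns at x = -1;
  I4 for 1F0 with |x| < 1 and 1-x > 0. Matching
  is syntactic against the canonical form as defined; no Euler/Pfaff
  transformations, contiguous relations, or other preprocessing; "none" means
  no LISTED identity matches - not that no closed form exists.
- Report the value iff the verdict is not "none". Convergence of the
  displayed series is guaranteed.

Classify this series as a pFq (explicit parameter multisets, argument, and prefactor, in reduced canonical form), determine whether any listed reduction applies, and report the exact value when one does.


First insight: t_0 = 3 here, and the denominator's factorial ratio (prefactor 3) is a lower Pochhammer.
Consecutive-term ratio: r(k) = 1 * (k-\frac{3}{5}) (k-\frac{1}{6}) (k+1) / [(k-\frac{2}{3}) (k+5) (k+1)] ; factor over Q: parameters, x = 1, and C = 3.

Classification (C = 3): 3F2 with upper {-\frac{3}{5}, -\frac{1}{6}, 1}, lower {-\frac{2}{3}, 5}, argument x = 1. Verdict: no listed reduction: x = 1 and upper {-\frac{3}{5}, -\frac{1}{6}, 1} fail every I1-I6 pattern.


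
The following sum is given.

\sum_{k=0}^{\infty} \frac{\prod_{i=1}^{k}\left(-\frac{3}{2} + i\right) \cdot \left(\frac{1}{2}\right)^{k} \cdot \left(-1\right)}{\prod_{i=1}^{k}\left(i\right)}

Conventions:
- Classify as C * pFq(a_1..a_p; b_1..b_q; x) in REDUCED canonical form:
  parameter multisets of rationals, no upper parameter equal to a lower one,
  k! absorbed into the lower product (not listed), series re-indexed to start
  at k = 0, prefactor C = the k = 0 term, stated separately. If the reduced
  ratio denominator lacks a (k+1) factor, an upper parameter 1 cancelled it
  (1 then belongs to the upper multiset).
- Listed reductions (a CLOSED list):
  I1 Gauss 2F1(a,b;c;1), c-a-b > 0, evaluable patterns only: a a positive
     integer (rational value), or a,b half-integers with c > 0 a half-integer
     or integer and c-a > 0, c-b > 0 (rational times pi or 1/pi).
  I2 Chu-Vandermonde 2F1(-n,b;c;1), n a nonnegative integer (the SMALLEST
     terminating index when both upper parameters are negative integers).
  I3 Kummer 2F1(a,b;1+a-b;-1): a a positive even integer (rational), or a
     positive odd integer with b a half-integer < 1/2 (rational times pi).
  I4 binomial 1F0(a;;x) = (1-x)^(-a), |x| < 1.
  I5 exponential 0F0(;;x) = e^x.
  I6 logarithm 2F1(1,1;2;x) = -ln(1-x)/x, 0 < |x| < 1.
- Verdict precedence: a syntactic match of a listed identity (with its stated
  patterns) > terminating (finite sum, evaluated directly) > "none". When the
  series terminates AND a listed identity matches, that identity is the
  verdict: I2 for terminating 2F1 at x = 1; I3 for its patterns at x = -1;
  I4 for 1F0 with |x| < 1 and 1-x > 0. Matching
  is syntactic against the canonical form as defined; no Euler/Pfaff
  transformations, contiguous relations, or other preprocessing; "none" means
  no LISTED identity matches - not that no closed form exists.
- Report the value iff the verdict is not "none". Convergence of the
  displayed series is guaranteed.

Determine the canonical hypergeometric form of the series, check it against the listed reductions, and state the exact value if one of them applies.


Prefactor -1, argument \frac{1}{2}: 1F0 with upper {-\frac{1}{2}} over lower {-}. Verdict: binomial (I4) applies (the 1F0 binomial series: exponent 1/2, x = \frac{1}{2}). Sum: \left(-1\right) \cdot \left(\frac{1}{2}\right)^{\frac{1}{2}}.

The tell: from the first term -1: the product of the first k integers (prefactor -1) is k!.
Step ratio: r(k) = \frac{1}{2} * (k-\frac{1}{2}) / [(k+1)] - poly over poly, x = \frac{1}{2} from leading terms; C = -1 at k = 0.


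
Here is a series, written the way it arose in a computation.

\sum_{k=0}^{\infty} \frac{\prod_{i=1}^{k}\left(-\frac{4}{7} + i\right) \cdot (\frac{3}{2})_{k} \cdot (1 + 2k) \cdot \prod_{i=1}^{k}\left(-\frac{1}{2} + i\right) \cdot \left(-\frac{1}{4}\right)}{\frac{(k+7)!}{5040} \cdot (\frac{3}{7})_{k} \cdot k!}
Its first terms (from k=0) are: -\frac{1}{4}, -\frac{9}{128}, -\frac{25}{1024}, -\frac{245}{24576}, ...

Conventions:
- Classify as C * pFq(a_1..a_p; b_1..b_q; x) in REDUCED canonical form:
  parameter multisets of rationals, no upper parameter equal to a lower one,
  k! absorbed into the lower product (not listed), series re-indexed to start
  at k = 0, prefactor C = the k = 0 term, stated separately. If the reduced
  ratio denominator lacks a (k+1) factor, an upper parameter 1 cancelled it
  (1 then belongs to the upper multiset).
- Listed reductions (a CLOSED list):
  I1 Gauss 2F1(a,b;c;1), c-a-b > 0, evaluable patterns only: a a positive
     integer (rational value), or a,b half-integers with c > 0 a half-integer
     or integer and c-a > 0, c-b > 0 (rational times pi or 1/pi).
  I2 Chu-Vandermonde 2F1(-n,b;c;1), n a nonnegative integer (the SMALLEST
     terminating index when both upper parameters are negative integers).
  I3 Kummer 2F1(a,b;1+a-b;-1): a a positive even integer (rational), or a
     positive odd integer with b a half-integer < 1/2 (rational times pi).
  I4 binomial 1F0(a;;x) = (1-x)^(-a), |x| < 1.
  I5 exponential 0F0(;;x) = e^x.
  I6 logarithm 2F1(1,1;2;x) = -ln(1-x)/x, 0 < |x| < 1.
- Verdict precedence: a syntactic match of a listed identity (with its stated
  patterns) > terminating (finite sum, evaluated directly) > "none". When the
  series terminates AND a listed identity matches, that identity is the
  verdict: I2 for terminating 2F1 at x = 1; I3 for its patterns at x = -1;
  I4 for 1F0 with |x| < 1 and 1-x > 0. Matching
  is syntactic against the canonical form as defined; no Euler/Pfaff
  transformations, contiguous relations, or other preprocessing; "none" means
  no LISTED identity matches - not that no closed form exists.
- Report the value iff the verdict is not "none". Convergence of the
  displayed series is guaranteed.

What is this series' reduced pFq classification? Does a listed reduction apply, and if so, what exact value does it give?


The series (x = 1) is 2F1: upper {\frac{3}{2}, \frac{3}{2}}, lower {8}, prefactor -\frac{1}{4}. Verdict (x = 1): Gauss (I1, half-integer pattern) applies (x = 1; upper {\frac{3}{2}, \frac{3}{2}} half-integers, c = 8 in the evaluable pattern). Hence: \left(-\frac{131072}{114345}\right) / \pi.

The tell: from the first term -\frac{1}{4}: the (2k+1) factor (C = -1/4) shifts (1/2)_k to (3/2)_k.
Adjacent-term ratio: r(k) = 1 * (k+\frac{3}{2}) (k+\frac{3}{2}) / [(k+8) (k+1)] ; factor over Q: parameters, x = 1, and C = -\frac{1}{4}.


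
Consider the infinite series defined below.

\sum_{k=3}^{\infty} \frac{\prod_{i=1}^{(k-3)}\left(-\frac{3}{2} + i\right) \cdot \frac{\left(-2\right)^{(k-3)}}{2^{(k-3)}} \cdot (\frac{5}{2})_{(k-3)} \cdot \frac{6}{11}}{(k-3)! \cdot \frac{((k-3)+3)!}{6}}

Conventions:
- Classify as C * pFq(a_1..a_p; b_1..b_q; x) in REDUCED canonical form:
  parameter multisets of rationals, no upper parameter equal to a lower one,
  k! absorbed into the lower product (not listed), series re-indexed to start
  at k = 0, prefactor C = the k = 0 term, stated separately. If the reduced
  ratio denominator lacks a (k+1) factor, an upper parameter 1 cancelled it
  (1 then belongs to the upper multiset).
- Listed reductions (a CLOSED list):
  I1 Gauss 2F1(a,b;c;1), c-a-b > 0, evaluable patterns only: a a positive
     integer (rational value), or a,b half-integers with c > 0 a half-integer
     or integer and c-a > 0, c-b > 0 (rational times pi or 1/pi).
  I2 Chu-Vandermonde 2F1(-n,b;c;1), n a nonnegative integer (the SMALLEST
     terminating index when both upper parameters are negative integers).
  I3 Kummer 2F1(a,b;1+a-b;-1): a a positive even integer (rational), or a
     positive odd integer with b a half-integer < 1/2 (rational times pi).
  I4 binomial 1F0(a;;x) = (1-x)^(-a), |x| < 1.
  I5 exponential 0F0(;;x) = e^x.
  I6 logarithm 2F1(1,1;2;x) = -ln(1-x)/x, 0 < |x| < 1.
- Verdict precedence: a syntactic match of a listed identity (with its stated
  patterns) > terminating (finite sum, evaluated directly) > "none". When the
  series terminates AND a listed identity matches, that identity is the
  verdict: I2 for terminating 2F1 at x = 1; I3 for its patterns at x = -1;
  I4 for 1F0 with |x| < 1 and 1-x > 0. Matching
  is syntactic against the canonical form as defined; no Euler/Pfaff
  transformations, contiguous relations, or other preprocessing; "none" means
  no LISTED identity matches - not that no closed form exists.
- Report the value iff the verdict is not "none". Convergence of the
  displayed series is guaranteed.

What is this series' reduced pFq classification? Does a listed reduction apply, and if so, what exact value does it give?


x = -1 here; the reduced form reads 2F1, upper {-\frac{1}{2}, \frac{5}{2}}, lower {4}, C = \frac{6}{11}. Verdict: none - this 2F1 at x = -1 matches no listed pattern, and upper {-\frac{1}{2}, \frac{5}{2}} holds no stopper.

First insight: t_0 = \frac{6}{11} here, and the two k-th powers (C = 6/11, x = -1) combine into one argument.
Adjacent-term ratio: r(k) = -1 * (k-\frac{1}{2}) (k+\frac{5}{2}) / [(k+4) (k+1)] - rational; roots negated = parameters, x = -1, C = \frac{6}{11}.


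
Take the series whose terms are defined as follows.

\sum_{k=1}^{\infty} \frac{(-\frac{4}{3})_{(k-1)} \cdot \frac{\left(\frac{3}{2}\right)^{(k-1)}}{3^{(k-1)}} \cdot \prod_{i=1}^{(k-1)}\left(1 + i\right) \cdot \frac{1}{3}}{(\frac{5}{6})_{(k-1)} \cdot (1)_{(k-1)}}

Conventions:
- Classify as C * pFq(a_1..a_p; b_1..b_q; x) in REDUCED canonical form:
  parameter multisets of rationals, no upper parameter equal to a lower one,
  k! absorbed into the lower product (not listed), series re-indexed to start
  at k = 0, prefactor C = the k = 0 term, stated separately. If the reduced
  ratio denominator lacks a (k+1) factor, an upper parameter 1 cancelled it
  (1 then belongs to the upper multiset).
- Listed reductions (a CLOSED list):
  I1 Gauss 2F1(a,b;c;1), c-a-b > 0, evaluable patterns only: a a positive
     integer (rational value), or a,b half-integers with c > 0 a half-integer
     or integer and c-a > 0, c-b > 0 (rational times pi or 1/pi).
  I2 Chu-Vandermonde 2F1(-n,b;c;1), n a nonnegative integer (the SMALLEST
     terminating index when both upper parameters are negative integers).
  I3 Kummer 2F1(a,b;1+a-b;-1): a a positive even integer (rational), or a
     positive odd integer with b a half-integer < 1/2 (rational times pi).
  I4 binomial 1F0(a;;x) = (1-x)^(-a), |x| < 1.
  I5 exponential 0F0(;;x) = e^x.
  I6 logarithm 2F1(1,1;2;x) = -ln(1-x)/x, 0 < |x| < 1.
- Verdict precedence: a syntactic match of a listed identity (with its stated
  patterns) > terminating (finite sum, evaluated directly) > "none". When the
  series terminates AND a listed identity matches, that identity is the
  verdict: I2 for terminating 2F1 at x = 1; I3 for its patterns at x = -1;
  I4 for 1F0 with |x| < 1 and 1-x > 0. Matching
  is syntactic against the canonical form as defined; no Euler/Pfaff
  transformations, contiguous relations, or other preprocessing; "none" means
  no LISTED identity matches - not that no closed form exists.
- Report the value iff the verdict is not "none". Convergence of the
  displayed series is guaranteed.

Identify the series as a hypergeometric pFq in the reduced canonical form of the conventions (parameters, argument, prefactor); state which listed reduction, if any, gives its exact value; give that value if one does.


Prefactor \frac{1}{3}, argument \frac{1}{2}: 2F1 with upper {-\frac{4}{3}, 2} over lower {\frac{5}{6}}. Verdict: none. No listed pattern accepts 2F1(-\frac{4}{3}, 2; \frac{5}{6}; \frac{1}{2}).

Key step: x = \frac{1}{2} and (1)_k (prefactor 1/3) is k! itself.
Consecutive-term ratio: r(k) = \frac{1}{2} * (k-\frac{4}{3}) (k+2) / [(k+\frac{5}{6}) (k+1)] - rational in k, leading ratio \frac{1}{2}; with t_0 = \frac{1}{3}, classification follows.


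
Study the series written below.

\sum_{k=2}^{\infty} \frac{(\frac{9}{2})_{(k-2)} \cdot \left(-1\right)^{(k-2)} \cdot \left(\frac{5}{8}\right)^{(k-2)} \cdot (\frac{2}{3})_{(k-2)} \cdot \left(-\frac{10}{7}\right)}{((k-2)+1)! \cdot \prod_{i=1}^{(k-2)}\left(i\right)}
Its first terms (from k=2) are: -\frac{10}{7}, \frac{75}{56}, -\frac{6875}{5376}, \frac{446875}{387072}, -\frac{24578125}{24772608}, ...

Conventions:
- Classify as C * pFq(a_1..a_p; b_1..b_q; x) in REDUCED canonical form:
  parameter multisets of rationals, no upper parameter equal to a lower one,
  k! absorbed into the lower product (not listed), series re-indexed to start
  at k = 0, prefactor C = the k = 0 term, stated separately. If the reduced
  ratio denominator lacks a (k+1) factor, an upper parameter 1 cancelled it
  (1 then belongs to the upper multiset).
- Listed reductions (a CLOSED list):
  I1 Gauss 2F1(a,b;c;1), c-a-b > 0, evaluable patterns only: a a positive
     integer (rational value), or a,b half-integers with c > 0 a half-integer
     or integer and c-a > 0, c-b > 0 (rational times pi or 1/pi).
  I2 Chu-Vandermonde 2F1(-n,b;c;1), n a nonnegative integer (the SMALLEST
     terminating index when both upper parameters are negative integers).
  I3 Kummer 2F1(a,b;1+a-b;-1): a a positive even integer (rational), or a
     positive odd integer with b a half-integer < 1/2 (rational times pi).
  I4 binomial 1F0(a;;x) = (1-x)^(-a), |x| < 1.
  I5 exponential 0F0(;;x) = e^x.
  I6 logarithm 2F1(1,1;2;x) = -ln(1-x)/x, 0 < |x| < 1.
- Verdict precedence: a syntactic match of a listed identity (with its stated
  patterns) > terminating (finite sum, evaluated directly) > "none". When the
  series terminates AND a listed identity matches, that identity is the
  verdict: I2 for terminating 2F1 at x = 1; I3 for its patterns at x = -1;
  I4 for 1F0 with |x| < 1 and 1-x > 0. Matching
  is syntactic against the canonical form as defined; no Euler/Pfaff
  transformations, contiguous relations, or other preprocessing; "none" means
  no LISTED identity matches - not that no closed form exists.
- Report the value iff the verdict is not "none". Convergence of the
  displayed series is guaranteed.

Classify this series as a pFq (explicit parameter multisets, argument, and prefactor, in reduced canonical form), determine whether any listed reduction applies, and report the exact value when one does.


Classification (C = -\frac{10}{7}): 2F1 with upper {\frac{2}{3}, \frac{9}{2}}, lower {2}, argument x = -\frac{5}{8}. Verdict: none - this 2F1 at x = -\frac{5}{8} matches no listed pattern, and upper {\frac{2}{3}, \frac{9}{2}} holds no stopper.

Key observation: from the first term -\frac{10}{7}: the (-1)^k factor (prefactor -10/7) folds into the argument's sign.
Adjacent-term ratio: r(k) = -\frac{5}{8} * (k+\frac{2}{3}) (k+\frac{9}{2}) / [(k+2) (k+1)] ; factor over Q: parameters, x = -\frac{5}{8}, and C = -\frac{10}{7}.


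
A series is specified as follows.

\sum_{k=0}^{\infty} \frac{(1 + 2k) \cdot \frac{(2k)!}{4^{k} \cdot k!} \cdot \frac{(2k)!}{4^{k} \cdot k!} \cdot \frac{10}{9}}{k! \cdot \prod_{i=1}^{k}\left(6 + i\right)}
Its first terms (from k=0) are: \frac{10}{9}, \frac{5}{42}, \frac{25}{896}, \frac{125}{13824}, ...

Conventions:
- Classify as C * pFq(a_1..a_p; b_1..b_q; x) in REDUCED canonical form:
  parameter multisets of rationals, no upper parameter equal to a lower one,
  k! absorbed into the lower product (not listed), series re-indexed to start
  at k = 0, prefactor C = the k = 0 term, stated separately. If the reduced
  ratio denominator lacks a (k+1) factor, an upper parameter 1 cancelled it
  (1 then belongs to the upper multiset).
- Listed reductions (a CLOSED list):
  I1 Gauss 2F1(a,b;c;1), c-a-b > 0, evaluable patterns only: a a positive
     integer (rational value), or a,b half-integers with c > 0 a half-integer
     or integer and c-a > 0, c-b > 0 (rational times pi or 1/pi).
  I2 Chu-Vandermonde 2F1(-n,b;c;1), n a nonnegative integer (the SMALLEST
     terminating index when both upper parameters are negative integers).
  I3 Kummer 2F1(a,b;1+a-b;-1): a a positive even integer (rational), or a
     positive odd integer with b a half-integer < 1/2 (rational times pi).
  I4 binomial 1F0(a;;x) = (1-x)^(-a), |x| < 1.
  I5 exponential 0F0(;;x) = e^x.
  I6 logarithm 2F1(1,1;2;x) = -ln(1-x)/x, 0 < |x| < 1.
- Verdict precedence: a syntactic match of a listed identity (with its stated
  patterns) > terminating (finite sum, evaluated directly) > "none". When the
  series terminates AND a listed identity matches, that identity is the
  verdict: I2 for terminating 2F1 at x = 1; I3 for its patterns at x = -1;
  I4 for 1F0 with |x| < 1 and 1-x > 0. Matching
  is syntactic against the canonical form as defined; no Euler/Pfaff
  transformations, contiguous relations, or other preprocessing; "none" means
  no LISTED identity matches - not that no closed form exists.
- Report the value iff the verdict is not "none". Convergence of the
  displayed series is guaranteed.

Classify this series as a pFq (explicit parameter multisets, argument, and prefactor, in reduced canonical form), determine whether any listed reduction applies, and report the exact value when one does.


Canonical form: C = \frac{10}{9} times 2F1 with upper {\frac{1}{2}, \frac{3}{2}}, lower {7}, x = 1. Verdict (x = 1): Gauss's theorem I1 (half-integer case) applies (x = 1; upper {\frac{1}{2}, \frac{3}{2}} half-integers, c = 7 in the evaluable pattern). Hence: \frac{524288}{130977} / \pi.

Structural cue: t_0 = \frac{10}{9} here, and the (2k+1) factor (C = 10/9, x = 1) shifts (1/2)_k to (3/2)_k.
Ratio: r(k) = 1 * (k+\frac{1}{2}) (k+\frac{3}{2}) / [(k+7) (k+1)] - poly over poly, x = 1 from leading terms; C = \frac{10}{9} at k = 0.


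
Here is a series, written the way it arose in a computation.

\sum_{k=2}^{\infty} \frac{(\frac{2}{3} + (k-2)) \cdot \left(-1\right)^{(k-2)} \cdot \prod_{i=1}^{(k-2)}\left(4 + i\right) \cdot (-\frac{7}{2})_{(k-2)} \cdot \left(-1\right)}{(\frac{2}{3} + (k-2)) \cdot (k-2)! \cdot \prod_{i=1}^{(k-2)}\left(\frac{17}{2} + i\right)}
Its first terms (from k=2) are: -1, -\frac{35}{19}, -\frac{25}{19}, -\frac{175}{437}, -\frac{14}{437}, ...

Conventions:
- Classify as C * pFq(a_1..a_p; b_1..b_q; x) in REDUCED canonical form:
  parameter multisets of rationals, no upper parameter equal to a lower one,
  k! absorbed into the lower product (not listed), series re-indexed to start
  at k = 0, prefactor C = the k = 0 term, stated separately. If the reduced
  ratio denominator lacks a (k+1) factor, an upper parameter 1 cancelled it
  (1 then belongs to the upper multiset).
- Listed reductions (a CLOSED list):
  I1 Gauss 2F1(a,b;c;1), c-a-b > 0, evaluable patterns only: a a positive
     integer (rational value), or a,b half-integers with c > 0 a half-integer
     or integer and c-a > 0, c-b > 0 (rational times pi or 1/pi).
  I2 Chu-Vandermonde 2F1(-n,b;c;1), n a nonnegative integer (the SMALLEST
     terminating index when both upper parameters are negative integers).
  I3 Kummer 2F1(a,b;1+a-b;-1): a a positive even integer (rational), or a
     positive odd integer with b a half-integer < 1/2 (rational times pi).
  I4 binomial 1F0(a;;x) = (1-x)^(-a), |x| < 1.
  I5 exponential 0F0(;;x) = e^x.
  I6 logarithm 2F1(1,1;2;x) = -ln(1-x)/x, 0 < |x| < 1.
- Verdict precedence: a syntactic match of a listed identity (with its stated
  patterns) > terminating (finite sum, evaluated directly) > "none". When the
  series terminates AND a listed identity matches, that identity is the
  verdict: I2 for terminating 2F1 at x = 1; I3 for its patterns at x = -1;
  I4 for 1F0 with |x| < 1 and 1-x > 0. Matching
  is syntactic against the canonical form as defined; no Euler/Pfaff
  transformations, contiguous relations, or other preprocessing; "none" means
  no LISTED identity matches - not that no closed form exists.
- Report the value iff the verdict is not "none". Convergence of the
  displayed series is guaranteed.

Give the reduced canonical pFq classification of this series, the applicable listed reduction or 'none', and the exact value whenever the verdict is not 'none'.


Prefactor -1, argument -1: 2F1 with upper {-\frac{7}{2}, 5} over lower {\frac{19}{2}}. Verdict: the Kummer evaluation I3 applies (x = -1; c = \frac{19}{2} equals 1+a-b for upper {-\frac{7}{2}, 5}: listed pattern). Hence: \left(-\frac{765765}{524288}\right) \cdot \pi.

Key observation: from the first term -1: the lower running product (C = -1, x = -1) is a rising factorial.
Step ratio: r(k) = -1 * (k-\frac{7}{2}) (k+5) / [(k+\frac{19}{2}) (k+1)] - rational in k, leading ratio -1; with t_0 = -1, classification follows.


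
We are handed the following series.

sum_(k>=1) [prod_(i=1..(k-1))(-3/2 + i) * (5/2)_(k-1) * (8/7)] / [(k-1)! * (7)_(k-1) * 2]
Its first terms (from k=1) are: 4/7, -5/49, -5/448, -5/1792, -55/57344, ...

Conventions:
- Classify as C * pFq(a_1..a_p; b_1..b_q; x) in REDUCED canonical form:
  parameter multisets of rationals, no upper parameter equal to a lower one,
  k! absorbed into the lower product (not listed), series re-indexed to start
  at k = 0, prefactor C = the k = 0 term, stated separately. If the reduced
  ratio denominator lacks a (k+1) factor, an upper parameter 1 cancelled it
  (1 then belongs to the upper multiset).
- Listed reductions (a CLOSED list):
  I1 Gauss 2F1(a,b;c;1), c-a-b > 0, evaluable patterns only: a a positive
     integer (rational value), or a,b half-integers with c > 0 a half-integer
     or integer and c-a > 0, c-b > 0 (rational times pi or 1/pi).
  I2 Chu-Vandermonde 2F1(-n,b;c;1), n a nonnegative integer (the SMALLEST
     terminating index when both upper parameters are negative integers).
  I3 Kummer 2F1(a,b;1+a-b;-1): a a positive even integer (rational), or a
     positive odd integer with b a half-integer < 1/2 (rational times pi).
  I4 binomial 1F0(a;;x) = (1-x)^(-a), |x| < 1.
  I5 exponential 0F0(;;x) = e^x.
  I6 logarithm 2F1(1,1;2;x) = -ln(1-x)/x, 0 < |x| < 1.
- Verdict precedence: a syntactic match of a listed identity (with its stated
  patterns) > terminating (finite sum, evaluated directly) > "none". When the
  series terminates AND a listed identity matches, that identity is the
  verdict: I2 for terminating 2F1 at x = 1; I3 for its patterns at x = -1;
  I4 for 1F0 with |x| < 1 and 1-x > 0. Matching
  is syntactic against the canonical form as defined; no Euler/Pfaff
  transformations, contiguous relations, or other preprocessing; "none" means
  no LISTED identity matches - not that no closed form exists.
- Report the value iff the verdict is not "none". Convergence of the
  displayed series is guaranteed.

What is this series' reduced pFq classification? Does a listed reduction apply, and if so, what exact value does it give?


At argument 1: a 2F1 with upper {-1/2, 5/2}, lower {7}, scaled by C = 4/7. Verdict (x = 1): Gauss's theorem I1 (half-integer case) applies (x = 1; upper {-1/2, 5/2} half-integers, c = 7 in the evaluable pattern). Its exact value is (1048576/735735) / pi.

First insight: from the first term 4/7: the constant factors (C = 4/7) combine into one prefactor.
Step ratio: r(k) = 1 * (k-1/2) (k+5/2) / [(k+7) (k+1)] - poly over poly, x = 1 from leading terms; C = 4/7 at k = 0.


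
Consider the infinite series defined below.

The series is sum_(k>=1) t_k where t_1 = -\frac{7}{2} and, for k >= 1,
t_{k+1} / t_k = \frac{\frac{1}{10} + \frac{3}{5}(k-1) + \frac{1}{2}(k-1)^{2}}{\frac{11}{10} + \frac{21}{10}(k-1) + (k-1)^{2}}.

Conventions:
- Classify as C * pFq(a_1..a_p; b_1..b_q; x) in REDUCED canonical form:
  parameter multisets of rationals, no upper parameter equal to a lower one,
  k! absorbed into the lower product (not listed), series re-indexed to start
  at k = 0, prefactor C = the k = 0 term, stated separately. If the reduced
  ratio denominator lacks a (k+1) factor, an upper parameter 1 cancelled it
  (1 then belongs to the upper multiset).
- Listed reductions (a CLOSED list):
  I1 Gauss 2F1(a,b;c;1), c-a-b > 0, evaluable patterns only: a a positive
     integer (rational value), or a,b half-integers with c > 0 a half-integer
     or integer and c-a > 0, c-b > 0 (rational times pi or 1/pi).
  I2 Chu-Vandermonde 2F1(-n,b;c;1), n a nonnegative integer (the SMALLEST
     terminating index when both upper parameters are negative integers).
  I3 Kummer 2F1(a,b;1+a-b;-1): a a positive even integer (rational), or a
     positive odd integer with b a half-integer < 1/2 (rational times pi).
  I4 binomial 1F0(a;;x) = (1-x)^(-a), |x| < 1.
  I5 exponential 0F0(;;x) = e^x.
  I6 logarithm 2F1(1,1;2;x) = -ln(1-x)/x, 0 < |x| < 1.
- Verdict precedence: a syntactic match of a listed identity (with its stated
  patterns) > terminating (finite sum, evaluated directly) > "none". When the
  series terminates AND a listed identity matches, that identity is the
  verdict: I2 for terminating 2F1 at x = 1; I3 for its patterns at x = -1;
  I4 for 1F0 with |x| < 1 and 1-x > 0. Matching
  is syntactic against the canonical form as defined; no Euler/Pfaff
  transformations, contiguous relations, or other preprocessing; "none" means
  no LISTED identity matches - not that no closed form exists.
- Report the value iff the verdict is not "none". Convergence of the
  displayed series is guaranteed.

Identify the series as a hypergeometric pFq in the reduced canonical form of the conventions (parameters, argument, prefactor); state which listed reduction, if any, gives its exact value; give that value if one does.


At argument \frac{1}{2}: a 2F1 with upper {\frac{1}{5}, 1}, lower {\frac{11}{10}}, scaled by C = -\frac{7}{2}. Verdict: none. Every listed pattern misses the 2F1 form at \frac{1}{2}, upper {\frac{1}{5}, 1}.

Key step: with t_0 = -\frac{7}{2}, the expanded ratio factors over Q; prefactor -7/2, roots give parameters.
Adjacent-term ratio: r(k) = \frac{1}{2} * (k+\frac{1}{5}) (k+1) / [(k+\frac{11}{10}) (k+1)] - rational; roots negated = parameters, x = \frac{1}{2}, C = -\frac{7}{2}.


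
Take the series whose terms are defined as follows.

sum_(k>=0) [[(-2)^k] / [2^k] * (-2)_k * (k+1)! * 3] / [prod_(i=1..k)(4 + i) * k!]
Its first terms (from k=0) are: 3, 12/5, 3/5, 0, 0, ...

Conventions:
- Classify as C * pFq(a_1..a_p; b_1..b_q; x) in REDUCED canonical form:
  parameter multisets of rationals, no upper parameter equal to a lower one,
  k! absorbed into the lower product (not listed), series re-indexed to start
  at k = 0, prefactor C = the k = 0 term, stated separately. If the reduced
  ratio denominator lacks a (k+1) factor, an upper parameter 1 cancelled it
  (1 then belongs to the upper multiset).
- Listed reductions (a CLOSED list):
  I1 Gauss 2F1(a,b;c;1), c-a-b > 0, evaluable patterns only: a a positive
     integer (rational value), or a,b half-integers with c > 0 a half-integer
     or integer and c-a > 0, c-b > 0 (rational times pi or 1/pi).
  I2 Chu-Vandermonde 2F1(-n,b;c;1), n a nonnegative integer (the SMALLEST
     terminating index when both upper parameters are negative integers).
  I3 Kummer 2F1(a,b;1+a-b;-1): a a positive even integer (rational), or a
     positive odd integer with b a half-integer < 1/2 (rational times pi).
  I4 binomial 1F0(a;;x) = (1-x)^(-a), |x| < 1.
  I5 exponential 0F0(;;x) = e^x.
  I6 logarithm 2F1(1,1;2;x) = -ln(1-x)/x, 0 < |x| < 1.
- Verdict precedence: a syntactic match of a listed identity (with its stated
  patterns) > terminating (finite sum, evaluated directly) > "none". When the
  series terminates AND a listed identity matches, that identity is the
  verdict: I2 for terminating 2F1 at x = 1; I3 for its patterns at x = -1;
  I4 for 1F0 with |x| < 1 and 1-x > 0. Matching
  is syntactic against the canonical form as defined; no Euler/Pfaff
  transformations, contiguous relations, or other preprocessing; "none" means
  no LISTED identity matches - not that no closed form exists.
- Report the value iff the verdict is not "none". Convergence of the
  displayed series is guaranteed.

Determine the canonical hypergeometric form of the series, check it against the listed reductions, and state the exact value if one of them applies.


First insight: with t_0 = 3, the factorial ratio (C = 3) (k+a-1)!/(a-1)! is a rising factorial (a)_k.
Consecutive-term ratio: r(k) = (-1) * (k-2) (k+2) / [(k+5) (k+1)] - rational; roots negated = parameters, x = (-1), C = 3.

With C = 3: the canonical form is 2F1(-2, 2; 5; -1). Verdict: Kummer (I3) matches (x = -1; c = 5 equals 1+a-b for upper {-2, 2}: listed pattern). Its exact value is 6.


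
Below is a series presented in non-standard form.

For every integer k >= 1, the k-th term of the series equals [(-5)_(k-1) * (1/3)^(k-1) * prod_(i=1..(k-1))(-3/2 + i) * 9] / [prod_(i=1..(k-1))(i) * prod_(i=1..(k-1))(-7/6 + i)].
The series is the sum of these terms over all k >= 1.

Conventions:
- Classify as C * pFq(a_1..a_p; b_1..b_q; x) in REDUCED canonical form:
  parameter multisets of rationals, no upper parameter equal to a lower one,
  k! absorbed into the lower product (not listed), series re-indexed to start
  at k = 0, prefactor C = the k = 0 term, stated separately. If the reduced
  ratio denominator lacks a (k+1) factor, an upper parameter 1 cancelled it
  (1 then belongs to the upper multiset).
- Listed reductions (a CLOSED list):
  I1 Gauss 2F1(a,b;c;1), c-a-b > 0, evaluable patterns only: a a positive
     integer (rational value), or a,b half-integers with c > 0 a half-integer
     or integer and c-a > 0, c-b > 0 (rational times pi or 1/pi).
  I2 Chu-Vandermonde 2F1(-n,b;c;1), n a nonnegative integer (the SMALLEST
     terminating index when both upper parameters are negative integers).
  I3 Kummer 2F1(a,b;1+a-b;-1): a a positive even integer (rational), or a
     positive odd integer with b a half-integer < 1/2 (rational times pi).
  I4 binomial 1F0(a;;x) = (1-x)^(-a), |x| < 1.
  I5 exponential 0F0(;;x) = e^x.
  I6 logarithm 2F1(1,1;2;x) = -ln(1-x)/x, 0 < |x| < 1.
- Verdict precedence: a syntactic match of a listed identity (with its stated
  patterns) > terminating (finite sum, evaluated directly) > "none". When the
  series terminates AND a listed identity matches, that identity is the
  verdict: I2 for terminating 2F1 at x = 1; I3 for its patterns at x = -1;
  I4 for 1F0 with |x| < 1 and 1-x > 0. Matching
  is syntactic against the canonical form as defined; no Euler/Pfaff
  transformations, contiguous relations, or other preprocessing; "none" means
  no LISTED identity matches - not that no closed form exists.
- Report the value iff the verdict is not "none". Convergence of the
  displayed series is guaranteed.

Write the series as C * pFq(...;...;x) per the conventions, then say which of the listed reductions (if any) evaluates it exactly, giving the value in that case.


Canonical form: C = 9 times 2F1 with upper {-5, -1/2}, lower {-1/6}, x = 1/3. Verdict: terminating - upper -5 stops the sum at k = 5; the 6 terms are added exactly. Hence: -95616/4301.

The tell: from the first term 9: the product of the first k integers (C = 9) is k!.
Consecutive-term ratio: r(k) = (1/3) * (k-5) (k-1/2) / [(k-1/6) (k+1)] - poly over poly, x = (1/3) from leading terms; C = 9 at k = 0.


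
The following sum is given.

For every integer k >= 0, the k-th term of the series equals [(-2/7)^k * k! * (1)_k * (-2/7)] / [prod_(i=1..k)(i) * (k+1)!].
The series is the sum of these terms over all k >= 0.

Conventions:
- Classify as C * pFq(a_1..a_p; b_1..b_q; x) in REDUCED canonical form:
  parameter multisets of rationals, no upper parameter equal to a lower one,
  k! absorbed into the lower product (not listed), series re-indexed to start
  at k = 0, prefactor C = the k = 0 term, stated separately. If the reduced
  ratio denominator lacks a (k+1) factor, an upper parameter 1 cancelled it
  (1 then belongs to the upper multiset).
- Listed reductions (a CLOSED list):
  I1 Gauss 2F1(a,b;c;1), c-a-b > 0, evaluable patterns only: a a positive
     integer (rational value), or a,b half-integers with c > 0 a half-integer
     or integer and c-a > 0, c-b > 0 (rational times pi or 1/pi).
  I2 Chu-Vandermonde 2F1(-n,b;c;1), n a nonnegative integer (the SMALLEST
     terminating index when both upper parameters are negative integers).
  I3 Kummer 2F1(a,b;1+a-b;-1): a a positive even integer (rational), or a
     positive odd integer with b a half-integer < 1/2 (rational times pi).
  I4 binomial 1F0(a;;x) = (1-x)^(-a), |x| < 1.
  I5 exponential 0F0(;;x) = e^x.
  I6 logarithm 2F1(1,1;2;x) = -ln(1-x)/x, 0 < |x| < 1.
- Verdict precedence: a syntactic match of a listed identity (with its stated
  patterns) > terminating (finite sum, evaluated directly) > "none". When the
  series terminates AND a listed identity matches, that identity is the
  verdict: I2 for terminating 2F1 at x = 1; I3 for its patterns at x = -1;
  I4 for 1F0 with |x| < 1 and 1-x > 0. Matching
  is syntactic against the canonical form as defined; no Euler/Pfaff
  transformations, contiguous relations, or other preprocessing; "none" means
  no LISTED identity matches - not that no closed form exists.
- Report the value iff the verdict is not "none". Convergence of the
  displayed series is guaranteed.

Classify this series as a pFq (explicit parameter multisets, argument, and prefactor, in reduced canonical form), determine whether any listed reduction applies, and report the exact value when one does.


Canonical form: C = -2/7 times 2F1 with upper {1, 1}, lower {2}, x = -2/7. Verdict at x = -2/7: the I6 logarithm reduction matches (the logarithm: parameters (1,1;2), x = -2/7). Hence: (-1) * ln(9/7).

Key observation: x = (-2/7) and the factorial ratio (C = -2/7, x = -2/7) (k+a-1)!/(a-1)! is a rising factorial (a)_k.
Step ratio: r(k) = (-2/7) * (k+1) (k+1) / [(k+2) (k+1)] - poly over poly, x = (-2/7) from leading terms; C = -2/7 at k = 0.


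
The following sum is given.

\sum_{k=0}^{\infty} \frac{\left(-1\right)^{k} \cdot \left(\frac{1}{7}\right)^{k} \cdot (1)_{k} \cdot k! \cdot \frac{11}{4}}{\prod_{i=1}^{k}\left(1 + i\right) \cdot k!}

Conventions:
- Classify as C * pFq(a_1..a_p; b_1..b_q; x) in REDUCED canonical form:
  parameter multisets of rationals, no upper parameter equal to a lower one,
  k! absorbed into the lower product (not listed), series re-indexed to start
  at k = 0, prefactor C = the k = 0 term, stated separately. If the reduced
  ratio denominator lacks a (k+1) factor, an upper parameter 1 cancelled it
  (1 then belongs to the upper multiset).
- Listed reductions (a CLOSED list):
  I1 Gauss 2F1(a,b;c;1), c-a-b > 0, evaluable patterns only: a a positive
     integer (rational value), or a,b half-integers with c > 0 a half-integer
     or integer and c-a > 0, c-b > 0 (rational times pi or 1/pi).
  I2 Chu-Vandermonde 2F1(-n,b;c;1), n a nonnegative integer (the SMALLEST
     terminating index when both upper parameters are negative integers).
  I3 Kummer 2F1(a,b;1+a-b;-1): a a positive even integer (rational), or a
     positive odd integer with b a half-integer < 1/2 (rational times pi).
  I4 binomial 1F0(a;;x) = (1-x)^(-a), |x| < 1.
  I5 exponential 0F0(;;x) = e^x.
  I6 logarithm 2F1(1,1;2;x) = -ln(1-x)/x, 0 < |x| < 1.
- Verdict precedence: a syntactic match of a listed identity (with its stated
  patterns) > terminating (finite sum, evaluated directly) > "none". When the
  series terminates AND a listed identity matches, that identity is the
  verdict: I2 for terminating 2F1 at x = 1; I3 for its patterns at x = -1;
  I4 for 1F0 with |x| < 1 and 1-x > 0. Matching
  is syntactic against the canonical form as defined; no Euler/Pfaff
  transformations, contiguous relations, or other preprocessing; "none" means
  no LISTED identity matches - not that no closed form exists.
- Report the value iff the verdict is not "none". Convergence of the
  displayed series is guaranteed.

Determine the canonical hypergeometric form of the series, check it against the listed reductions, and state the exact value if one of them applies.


Reduced: x = -\frac{1}{7}, 2F1, upper = {1, 1}, lower = {2}, C = \frac{11}{4}. Verdict: the logarithmic series (I6) matches (the logarithm: parameters (1,1;2), x = -\frac{1}{7}). Value: \frac{77}{4} \cdot \ln\left(\frac{8}{7}\right).

Key step: t_0 = \frac{11}{4} here, and the lower running product (C = 11/4) is a rising factorial.
Step ratio: r(k) = -\frac{1}{7} * (k+1) (k+1) / [(k+2) (k+1)] ; factor over Q: parameters, x = -\frac{1}{7}, and C = \frac{11}{4}.


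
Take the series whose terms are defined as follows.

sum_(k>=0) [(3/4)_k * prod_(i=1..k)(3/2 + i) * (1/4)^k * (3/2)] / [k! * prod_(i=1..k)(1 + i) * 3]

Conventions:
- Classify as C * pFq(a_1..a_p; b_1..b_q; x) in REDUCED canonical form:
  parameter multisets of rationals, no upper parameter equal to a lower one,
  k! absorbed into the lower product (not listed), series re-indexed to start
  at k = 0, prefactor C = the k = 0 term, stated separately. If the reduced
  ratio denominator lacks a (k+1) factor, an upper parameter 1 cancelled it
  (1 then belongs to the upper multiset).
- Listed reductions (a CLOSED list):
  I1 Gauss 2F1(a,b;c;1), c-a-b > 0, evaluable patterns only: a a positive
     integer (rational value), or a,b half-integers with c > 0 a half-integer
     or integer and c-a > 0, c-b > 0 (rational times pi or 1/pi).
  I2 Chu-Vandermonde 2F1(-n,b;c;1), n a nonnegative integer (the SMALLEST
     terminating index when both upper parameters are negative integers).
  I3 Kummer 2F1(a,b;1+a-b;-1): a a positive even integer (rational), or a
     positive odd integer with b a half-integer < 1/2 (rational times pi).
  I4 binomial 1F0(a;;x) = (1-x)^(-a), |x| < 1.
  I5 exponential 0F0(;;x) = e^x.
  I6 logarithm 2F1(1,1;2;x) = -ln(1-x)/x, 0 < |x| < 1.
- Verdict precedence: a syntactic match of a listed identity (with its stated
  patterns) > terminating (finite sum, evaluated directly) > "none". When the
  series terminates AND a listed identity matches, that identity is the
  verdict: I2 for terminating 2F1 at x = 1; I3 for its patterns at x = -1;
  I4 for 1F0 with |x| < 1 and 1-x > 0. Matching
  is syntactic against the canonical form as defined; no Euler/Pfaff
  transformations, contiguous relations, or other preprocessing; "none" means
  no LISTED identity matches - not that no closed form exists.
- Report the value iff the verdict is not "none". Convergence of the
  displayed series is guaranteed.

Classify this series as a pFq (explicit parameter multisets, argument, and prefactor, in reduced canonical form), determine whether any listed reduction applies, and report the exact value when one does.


Structural cue: x = (1/4) and the lower running product (C = 1/2) is a rising factorial.
Ratio: r(k) = (1/4) * (k+3/4) (k+5/2) / [(k+2) (k+1)] - poly over poly, x = (1/4) from leading terms; C = 1/2 at k = 0.

With C = 1/2: the canonical form is 2F1(3/4, 5/2; 2; 1/4). Verdict: none here - no I1-I6 shape fits x = 1/4 with lower {2}.
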